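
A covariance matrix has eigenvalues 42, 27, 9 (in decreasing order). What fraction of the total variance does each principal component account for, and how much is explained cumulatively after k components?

Step 1 — total variance = trace(Sigma) = Σ λ_i = 42 + 27 + 9 = 78.

Step 2 — fraction explained by component i = λ_i / Σ λ:
  PC1: 42/78 = 0.5385
  PC2: 27/78 = 0.3462
  PC3: 9/78 = 0.1154

Step 3 — cumulative fraction after k components = (λ_1 + ... + λ_k) / Σ λ:
  k = 1: 42/78 = 0.5385
  k = 2: (42 + 27)/78 = 69/78 = 0.8846
  k = 3: (42 + 27 + 9)/78 = 78/78 = 1

Summary (fraction, with percent):

explained: PC1 0.5385 (53.85%), PC2 0.3462 (34.62%), PC3 0.1154 (11.54%);  cumulative: 0.5385, 0.8846, 1


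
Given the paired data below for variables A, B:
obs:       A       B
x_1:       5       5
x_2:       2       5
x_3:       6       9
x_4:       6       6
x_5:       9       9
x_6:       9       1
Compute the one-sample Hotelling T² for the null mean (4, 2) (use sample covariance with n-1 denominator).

Step 1 — sample mean vector:
  mean(A) = (5 + 2 + 6 + 6 + 9 + 9) / 6 = 37/6 = 6.1667
  mean(B) = (5 + 5 + 9 + 6 + 9 + 1) / 6 = 35/6 = 5.8333
  x̄ = (6.1667, 5.8333),  deviation x̄ - mu_0 = (6.1667, 5.8333) - (4, 2) = (2.1667, 3.8333).

Step 2 — sample covariance matrix, S[i,j] = (1/(n-1)) · Σ_k (x_{k,i} - mean_i) · (x_{k,j} - mean_j), divisor n-1 = 5:
  S[A,A] = ((-1.1667)·(-1.1667) + (-4.1667)·(-4.1667) + (-0.1667)·(-0.1667) + (-0.1667)·(-0.1667) + (2.8333)·(2.8333) + (2.8333)·(2.8333)) / 5 = 34.8333/5 = 6.9667
  S[A,B] = ((-1.1667)·(-0.8333) + (-4.1667)·(-0.8333) + (-0.1667)·(3.1667) + (-0.1667)·(0.1667) + (2.8333)·(3.1667) + (2.8333)·(-4.8333)) / 5 = -0.8333/5 = -0.1667
  S[B,B] = ((-0.8333)·(-0.8333) + (-0.8333)·(-0.8333) + (3.1667)·(3.1667) + (0.1667)·(0.1667) + (3.1667)·(3.1667) + (-4.8333)·(-4.8333)) / 5 = 44.8333/5 = 8.9667
  S = [[6.9667, -0.1667],
 [-0.1667, 8.9667]].

Step 3 — invert S. det(S) = 6.9667·8.9667 - (-0.1667)² = 62.44.
  S^{-1} = (1/det) · [[d, -b], [-b, a]] = [[0.1436, 0.0027],
 [0.0027, 0.1116]].

Step 4 — quadratic form (x̄ - mu_0)^T · S^{-1} · (x̄ - mu_0):
  S^{-1} · (x̄ - mu_0) = (0.3214, 0.4335),
  (x̄ - mu_0)^T · [...] = (2.1667)·(0.3214) + (3.8333)·(0.4335) = 2.358.

Step 5 — scale by n: T² = 6 · 2.358 = 14.148.

T² ≈ 14.148


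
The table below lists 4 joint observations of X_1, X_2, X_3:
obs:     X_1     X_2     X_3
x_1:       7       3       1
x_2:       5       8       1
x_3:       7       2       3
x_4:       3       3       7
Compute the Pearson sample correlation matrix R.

Step 1 — column means:
  mean(X_1) = (7 + 5 + 7 + 3) / 4 = 22/4 = 5.5
  mean(X_2) = (3 + 8 + 2 + 3) / 4 = 16/4 = 4
  mean(X_3) = (1 + 1 + 3 + 7) / 4 = 12/4 = 3

Step 2 — sample variances and covariances s[i,j] = (1/(n-1)) · Σ_k (x_{k,i} - mean_i) · (x_{k,j} - mean_j), with n-1 = 3:
  s[X_1,X_1] = ((1.5)·(1.5) + (-0.5)·(-0.5) + (1.5)·(1.5) + (-2.5)·(-2.5)) / 3 = 11/3 = 3.6667
  s[X_1,X_2] = ((1.5)·(-1) + (-0.5)·(4) + (1.5)·(-2) + (-2.5)·(-1)) / 3 = -4/3 = -1.3333
  s[X_1,X_3] = ((1.5)·(-2) + (-0.5)·(-2) + (1.5)·(0) + (-2.5)·(4)) / 3 = -12/3 = -4
  s[X_2,X_2] = ((-1)·(-1) + (4)·(4) + (-2)·(-2) + (-1)·(-1)) / 3 = 22/3 = 7.3333
  s[X_2,X_3] = ((-1)·(-2) + (4)·(-2) + (-2)·(0) + (-1)·(4)) / 3 = -10/3 = -3.3333
  s[X_3,X_3] = ((-2)·(-2) + (-2)·(-2) + (0)·(0) + (4)·(4)) / 3 = 24/3 = 8
  Sample standard deviations s_i = √(s[i,i]):
  s(X_1) = √(3.6667) = 1.9149
  s(X_2) = √(7.3333) = 2.708
  s(X_3) = √(8) = 2.8284

Step 3 — r_{ij} = s_{ij} / (s_i · s_j):
  r[X_1,X_1] = 1 (diagonal).
  r[X_1,X_2] = -1.3333 / (1.9149 · 2.708) = -1.3333 / 5.1854 = -0.2571
  r[X_1,X_3] = -4 / (1.9149 · 2.8284) = -4 / 5.416 = -0.7385
  r[X_2,X_2] = 1 (diagonal).
  r[X_2,X_3] = -3.3333 / (2.708 · 2.8284) = -3.3333 / 7.6594 = -0.4352
  r[X_3,X_3] = 1 (diagonal).

R is symmetric with unit diagonal. Assembling:

R = [[1, -0.2571, -0.7385],
 [-0.2571, 1, -0.4352],
 [-0.7385, -0.4352, 1]]


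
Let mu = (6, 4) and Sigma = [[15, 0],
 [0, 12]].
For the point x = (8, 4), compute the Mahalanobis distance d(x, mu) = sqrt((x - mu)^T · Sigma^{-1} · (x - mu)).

Step 1 — centre the observation: (x - mu) = (2, 0).

Step 2 — invert Sigma. det(Sigma) = 15·12 - (0)² = 180.
  Sigma^{-1} = (1/det) · [[d, -b], [-b, a]] = [[0.0667, 0],
 [0, 0.0833]].

Step 3 — form the quadratic (x - mu)^T · Sigma^{-1} · (x - mu):
  Sigma^{-1} · (x - mu) = (0.1333, 0).
  (x - mu)^T · [Sigma^{-1} · (x - mu)] = (2)·(0.1333) + (0)·(0) = 0.2667.

Step 4 — take square root: d = √(0.2667) ≈ 0.5164.

d(x, mu) = √(0.2667) ≈ 0.5164


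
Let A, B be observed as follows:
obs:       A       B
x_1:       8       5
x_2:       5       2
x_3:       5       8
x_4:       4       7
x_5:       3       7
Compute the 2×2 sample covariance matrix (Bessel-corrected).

Step 1 — column means:
  mean(A) = (8 + 5 + 5 + 4 + 3) / 5 = 25/5 = 5
  mean(B) = (5 + 2 + 8 + 7 + 7) / 5 = 29/5 = 5.8

Step 2 — sample covariance S[i,j] = (1/(n-1)) · Σ_k (x_{k,i} - mean_i) · (x_{k,j} - mean_j), with n-1 = 4.
  S[A,A] = ((3)·(3) + (0)·(0) + (0)·(0) + (-1)·(-1) + (-2)·(-2)) / 4 = 14/4 = 3.5
  S[A,B] = ((3)·(-0.8) + (0)·(-3.8) + (0)·(2.2) + (-1)·(1.2) + (-2)·(1.2)) / 4 = -6/4 = -1.5
  S[B,B] = ((-0.8)·(-0.8) + (-3.8)·(-3.8) + (2.2)·(2.2) + (1.2)·(1.2) + (1.2)·(1.2)) / 4 = 22.8/4 = 5.7

S is symmetric (S[j,i] = S[i,j]). Assembling:

S = [[3.5, -1.5],
 [-1.5, 5.7]]


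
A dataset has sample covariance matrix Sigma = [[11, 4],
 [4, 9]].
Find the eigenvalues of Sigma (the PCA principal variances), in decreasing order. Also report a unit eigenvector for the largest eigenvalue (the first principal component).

Step 1 — characteristic polynomial of 2×2 Sigma:
  det(Sigma - λI) = λ² - trace · λ + det = 0.
  trace = 11 + 9 = 20, det = 11·9 - (4)² = 83.
Step 2 — discriminant:
  Δ = trace² - 4·det = 400 - 332 = 68.
Step 3 — eigenvalues:
  λ = (trace ± √Δ)/2 = (20 ± 8.2462)/2,
  λ_1 = 14.1231,  λ_2 = 5.8769.

Step 4 — unit eigenvector for λ_1: solve (Sigma - λ_1 I)v = 0. First row:
  (11 - 14.1231)·v_x + (4)·v_y = 0, i.e. (-3.1231)·v_x + (4)·v_y = 0,
  so v ∝ (b, λ_1 - a) = (4, 3.1231) = u.
  ||u|| = √((4)² + (3.1231)²) = √(25.7538) ≈ 5.0748,
  v_1 = u/||u|| ≈ (0.7882, 0.6154) (||v_1|| = 1).

λ_1 = 14.1231,  λ_2 = 5.8769;  v_1 ≈ (0.7882, 0.6154)


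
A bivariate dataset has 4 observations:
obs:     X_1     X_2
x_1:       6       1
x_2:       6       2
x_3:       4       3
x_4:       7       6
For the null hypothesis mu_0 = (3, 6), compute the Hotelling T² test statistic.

Step 1 — sample mean vector:
  mean(X_1) = (6 + 6 + 4 + 7) / 4 = 23/4 = 5.75
  mean(X_2) = (1 + 2 + 3 + 6) / 4 = 12/4 = 3
  x̄ = (5.75, 3),  deviation x̄ - mu_0 = (5.75, 3) - (3, 6) = (2.75, -3).

Step 2 — sample covariance matrix, S[i,j] = (1/(n-1)) · Σ_k (x_{k,i} - mean_i) · (x_{k,j} - mean_j), divisor n-1 = 3:
  S[X_1,X_1] = ((0.25)·(0.25) + (0.25)·(0.25) + (-1.75)·(-1.75) + (1.25)·(1.25)) / 3 = 4.75/3 = 1.5833
  S[X_1,X_2] = ((0.25)·(-2) + (0.25)·(-1) + (-1.75)·(0) + (1.25)·(3)) / 3 = 3/3 = 1
  S[X_2,X_2] = ((-2)·(-2) + (-1)·(-1) + (0)·(0) + (3)·(3)) / 3 = 14/3 = 4.6667
  S = [[1.5833, 1],
 [1, 4.6667]].

Step 3 — invert S. det(S) = 1.5833·4.6667 - (1)² = 6.3889.
  S^{-1} = (1/det) · [[d, -b], [-b, a]] = [[0.7304, -0.1565],
 [-0.1565, 0.2478]].

Step 4 — quadratic form (x̄ - mu_0)^T · S^{-1} · (x̄ - mu_0):
  S^{-1} · (x̄ - mu_0) = (2.4783, -1.1739),
  (x̄ - mu_0)^T · [...] = (2.75)·(2.4783) + (-3)·(-1.1739) = 10.337.

Step 5 — scale by n: T² = 4 · 10.337 = 41.3478.

T² ≈ 41.3478


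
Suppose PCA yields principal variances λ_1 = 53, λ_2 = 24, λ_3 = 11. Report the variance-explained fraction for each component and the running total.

Step 1 — total variance = trace(Sigma) = Σ λ_i = 53 + 24 + 11 = 88.

Step 2 — fraction explained by component i = λ_i / Σ λ:
  PC1: 53/88 = 0.6023
  PC2: 24/88 = 0.2727
  PC3: 11/88 = 0.125

Step 3 — cumulative fraction after k components = (λ_1 + ... + λ_k) / Σ λ:
  k = 1: 53/88 = 0.6023
  k = 2: (53 + 24)/88 = 77/88 = 0.875
  k = 3: (53 + 24 + 11)/88 = 88/88 = 1

Summary (fraction, with percent):

explained: PC1 0.6023 (60.23%), PC2 0.2727 (27.27%), PC3 0.125 (12.5%);  cumulative: 0.6023, 0.875, 1


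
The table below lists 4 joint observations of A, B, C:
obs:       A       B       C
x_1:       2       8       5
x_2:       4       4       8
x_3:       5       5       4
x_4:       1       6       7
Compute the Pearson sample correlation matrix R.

Step 1 — column means:
  mean(A) = (2 + 4 + 5 + 1) / 4 = 12/4 = 3
  mean(B) = (8 + 4 + 5 + 6) / 4 = 23/4 = 5.75
  mean(C) = (5 + 8 + 4 + 7) / 4 = 24/4 = 6

Step 2 — sample variances and covariances s[i,j] = (1/(n-1)) · Σ_k (x_{k,i} - mean_i) · (x_{k,j} - mean_j), with n-1 = 3:
  s[A,A] = ((-1)·(-1) + (1)·(1) + (2)·(2) + (-2)·(-2)) / 3 = 10/3 = 3.3333
  s[A,B] = ((-1)·(2.25) + (1)·(-1.75) + (2)·(-0.75) + (-2)·(0.25)) / 3 = -6/3 = -2
  s[A,C] = ((-1)·(-1) + (1)·(2) + (2)·(-2) + (-2)·(1)) / 3 = -3/3 = -1
  s[B,B] = ((2.25)·(2.25) + (-1.75)·(-1.75) + (-0.75)·(-0.75) + (0.25)·(0.25)) / 3 = 8.75/3 = 2.9167
  s[B,C] = ((2.25)·(-1) + (-1.75)·(2) + (-0.75)·(-2) + (0.25)·(1)) / 3 = -4/3 = -1.3333
  s[C,C] = ((-1)·(-1) + (2)·(2) + (-2)·(-2) + (1)·(1)) / 3 = 10/3 = 3.3333
  Sample standard deviations s_i = √(s[i,i]):
  s(A) = √(3.3333) = 1.8257
  s(B) = √(2.9167) = 1.7078
  s(C) = √(3.3333) = 1.8257

Step 3 — r_{ij} = s_{ij} / (s_i · s_j):
  r[A,A] = 1 (diagonal).
  r[A,B] = -2 / (1.8257 · 1.7078) = -2 / 3.118 = -0.6414
  r[A,C] = -1 / (1.8257 · 1.8257) = -1 / 3.3333 = -0.3
  r[B,B] = 1 (diagonal).
  r[B,C] = -1.3333 / (1.7078 · 1.8257) = -1.3333 / 3.118 = -0.4276
  r[C,C] = 1 (diagonal).

R is symmetric with unit diagonal. Assembling:

R = [[1, -0.6414, -0.3],
 [-0.6414, 1, -0.4276],
 [-0.3, -0.4276, 1]]


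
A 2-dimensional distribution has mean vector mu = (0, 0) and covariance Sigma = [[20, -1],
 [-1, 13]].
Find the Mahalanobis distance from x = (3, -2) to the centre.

Step 1 — centre the observation: (x - mu) = (3, -2).

Step 2 — invert Sigma. det(Sigma) = 20·13 - (-1)² = 259.
  Sigma^{-1} = (1/det) · [[d, -b], [-b, a]] = [[0.0502, 0.0039],
 [0.0039, 0.0772]].

Step 3 — form the quadratic (x - mu)^T · Sigma^{-1} · (x - mu):
  Sigma^{-1} · (x - mu) = (0.1429, -0.1429).
  (x - mu)^T · [Sigma^{-1} · (x - mu)] = (3)·(0.1429) + (-2)·(-0.1429) = 0.7143.

Step 4 — take square root: d = √(0.7143) ≈ 0.8452.

d(x, mu) = √(0.7143) ≈ 0.8452


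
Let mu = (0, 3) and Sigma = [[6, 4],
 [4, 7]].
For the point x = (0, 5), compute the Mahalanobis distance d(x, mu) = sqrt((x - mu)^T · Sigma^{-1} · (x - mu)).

Step 1 — centre the observation: (x - mu) = (0, 2).

Step 2 — invert Sigma. det(Sigma) = 6·7 - (4)² = 26.
  Sigma^{-1} = (1/det) · [[d, -b], [-b, a]] = [[0.2692, -0.1538],
 [-0.1538, 0.2308]].

Step 3 — form the quadratic (x - mu)^T · Sigma^{-1} · (x - mu):
  Sigma^{-1} · (x - mu) = (-0.3077, 0.4615).
  (x - mu)^T · [Sigma^{-1} · (x - mu)] = (0)·(-0.3077) + (2)·(0.4615) = 0.9231.

Step 4 — take square root: d = √(0.9231) ≈ 0.9608.

d(x, mu) = √(0.9231) ≈ 0.9608


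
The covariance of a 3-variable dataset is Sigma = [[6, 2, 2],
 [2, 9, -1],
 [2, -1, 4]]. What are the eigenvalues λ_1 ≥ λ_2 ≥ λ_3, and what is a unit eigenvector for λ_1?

Step 1 — characteristic polynomial p(λ) = det(λI - Sigma) = λ³ - tr·λ² + c_1·λ - det, where tr = trace, c_1 = sum of the principal 2×2 minors, det = det(Sigma):
  tr = 6 + 9 + 4 = 19,
  c_1 = (6·9 - (2)²) + (6·4 - (2)²) + (9·4 - (-1)²) = 50 + 20 + 35 = 105,
  det = 6·(9·4 - (-1)²) - (2)·((2)·4 - (-1)·(2)) + (2)·((2)·(-1) - 9·(2)) = 6·(35) - (2)·(10) + (2)·(-20) = 150.
  So p(λ) = λ³ - 19λ² + 105λ - 150.
Step 2 — look for an integer root (rational root theorem: any rational root is an integer divisor of 150). Testing λ = 10:
  p(10) = 1000 - 1900 + 1050 - 150 = 0  ✓
  Dividing out (λ - 10): p(λ) = (λ - 10)(λ² - 9λ + 15).
Step 3 — remaining eigenvalues from the quadratic λ² - 9λ + 15 = 0:
  Δ = 9² - 4·15 = 81 - 60 = 21,  λ = (9 ± √21)/2 = (9 ± 4.5826)/2 ≈ 6.7913 or 2.2087.
  Sorted: λ_1 = 10,  λ_2 = 6.7913,  λ_3 = 2.2087  (check: sum = 19 = tr ✓).

Step 4 — unit eigenvector for λ_1 = 10: v spans the null space of (Sigma - λ_1 I), whose rows are
  r_1 = (-4, 2, 2),  r_2 = (2, -1, -1),  r_3 = (2, -1, -6).
  v is orthogonal to every row, so take v ∝ r_1 × r_3 = ((2)·(-6) - (2)·(-1), (2)·(2) - (-4)·(-6), (-4)·(-1) - (2)·(2)) = (-10, -20, 0).
  Rescale (divide by 10; multiply by -1 so the first nonzero entry is positive): u = (1, 2, 0).
  ||u|| = √((1)² + (2)² + (0)²) = √(5) ≈ 2.2361,  v_1 = u/||u|| ≈ (0.4472, 0.8944, 0) (||v_1|| = 1).

λ_1 = 10,  λ_2 = 6.7913,  λ_3 = 2.2087;  v_1 ≈ (0.4472, 0.8944, 0)


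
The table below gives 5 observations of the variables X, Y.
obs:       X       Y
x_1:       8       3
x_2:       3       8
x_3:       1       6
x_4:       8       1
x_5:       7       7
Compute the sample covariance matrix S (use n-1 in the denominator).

Step 1 — column means:
  mean(X) = (8 + 3 + 1 + 8 + 7) / 5 = 27/5 = 5.4
  mean(Y) = (3 + 8 + 6 + 1 + 7) / 5 = 25/5 = 5

Step 2 — sample covariance S[i,j] = (1/(n-1)) · Σ_k (x_{k,i} - mean_i) · (x_{k,j} - mean_j), with n-1 = 4.
  S[X,X] = ((2.6)·(2.6) + (-2.4)·(-2.4) + (-4.4)·(-4.4) + (2.6)·(2.6) + (1.6)·(1.6)) / 4 = 41.2/4 = 10.3
  S[X,Y] = ((2.6)·(-2) + (-2.4)·(3) + (-4.4)·(1) + (2.6)·(-4) + (1.6)·(2)) / 4 = -24/4 = -6
  S[Y,Y] = ((-2)·(-2) + (3)·(3) + (1)·(1) + (-4)·(-4) + (2)·(2)) / 4 = 34/4 = 8.5

S is symmetric (S[j,i] = S[i,j]). Assembling:

S = [[10.3, -6],
 [-6, 8.5]]


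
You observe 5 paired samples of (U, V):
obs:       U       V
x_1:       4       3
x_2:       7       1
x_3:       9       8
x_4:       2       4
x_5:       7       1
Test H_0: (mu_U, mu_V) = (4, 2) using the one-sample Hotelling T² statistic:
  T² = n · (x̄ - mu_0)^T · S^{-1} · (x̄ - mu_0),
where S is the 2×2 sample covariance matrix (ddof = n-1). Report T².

Step 1 — sample mean vector:
  mean(U) = (4 + 7 + 9 + 2 + 7) / 5 = 29/5 = 5.8
  mean(V) = (3 + 1 + 8 + 4 + 1) / 5 = 17/5 = 3.4
  x̄ = (5.8, 3.4),  deviation x̄ - mu_0 = (5.8, 3.4) - (4, 2) = (1.8, 1.4).

Step 2 — sample covariance matrix, S[i,j] = (1/(n-1)) · Σ_k (x_{k,i} - mean_i) · (x_{k,j} - mean_j), divisor n-1 = 4:
  S[U,U] = ((-1.8)·(-1.8) + (1.2)·(1.2) + (3.2)·(3.2) + (-3.8)·(-3.8) + (1.2)·(1.2)) / 4 = 30.8/4 = 7.7
  S[U,V] = ((-1.8)·(-0.4) + (1.2)·(-2.4) + (3.2)·(4.6) + (-3.8)·(0.6) + (1.2)·(-2.4)) / 4 = 7.4/4 = 1.85
  S[V,V] = ((-0.4)·(-0.4) + (-2.4)·(-2.4) + (4.6)·(4.6) + (0.6)·(0.6) + (-2.4)·(-2.4)) / 4 = 33.2/4 = 8.3
  S = [[7.7, 1.85],
 [1.85, 8.3]].

Step 3 — invert S. det(S) = 7.7·8.3 - (1.85)² = 60.4875.
  S^{-1} = (1/det) · [[d, -b], [-b, a]] = [[0.1372, -0.0306],
 [-0.0306, 0.1273]].

Step 4 — quadratic form (x̄ - mu_0)^T · S^{-1} · (x̄ - mu_0):
  S^{-1} · (x̄ - mu_0) = (0.2042, 0.1232),
  (x̄ - mu_0)^T · [...] = (1.8)·(0.2042) + (1.4)·(0.1232) = 0.5399.

Step 5 — scale by n: T² = 5 · 0.5399 = 2.6997.

T² ≈ 2.6997


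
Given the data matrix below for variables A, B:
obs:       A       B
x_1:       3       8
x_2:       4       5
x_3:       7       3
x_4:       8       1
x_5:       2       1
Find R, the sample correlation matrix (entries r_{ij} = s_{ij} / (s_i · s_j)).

Step 1 — column means:
  mean(A) = (3 + 4 + 7 + 8 + 2) / 5 = 24/5 = 4.8
  mean(B) = (8 + 5 + 3 + 1 + 1) / 5 = 18/5 = 3.6

Step 2 — sample variances and covariances s[i,j] = (1/(n-1)) · Σ_k (x_{k,i} - mean_i) · (x_{k,j} - mean_j), with n-1 = 4:
  s[A,A] = ((-1.8)·(-1.8) + (-0.8)·(-0.8) + (2.2)·(2.2) + (3.2)·(3.2) + (-2.8)·(-2.8)) / 4 = 26.8/4 = 6.7
  s[A,B] = ((-1.8)·(4.4) + (-0.8)·(1.4) + (2.2)·(-0.6) + (3.2)·(-2.6) + (-2.8)·(-2.6)) / 4 = -11.4/4 = -2.85
  s[B,B] = ((4.4)·(4.4) + (1.4)·(1.4) + (-0.6)·(-0.6) + (-2.6)·(-2.6) + (-2.6)·(-2.6)) / 4 = 35.2/4 = 8.8
  Sample standard deviations s_i = √(s[i,i]):
  s(A) = √(6.7) = 2.5884
  s(B) = √(8.8) = 2.9665

Step 3 — r_{ij} = s_{ij} / (s_i · s_j):
  r[A,A] = 1 (diagonal).
  r[A,B] = -2.85 / (2.5884 · 2.9665) = -2.85 / 7.6785 = -0.3712
  r[B,B] = 1 (diagonal).

R is symmetric with unit diagonal. Assembling:

R = [[1, -0.3712],
 [-0.3712, 1]]


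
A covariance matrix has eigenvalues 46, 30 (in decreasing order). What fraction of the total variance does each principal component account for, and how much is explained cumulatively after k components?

Step 1 — total variance = trace(Sigma) = Σ λ_i = 46 + 30 = 76.

Step 2 — fraction explained by component i = λ_i / Σ λ:
  PC1: 46/76 = 0.6053
  PC2: 30/76 = 0.3947

Step 3 — cumulative fraction after k components = (λ_1 + ... + λ_k) / Σ λ:
  k = 1: 46/76 = 0.6053
  k = 2: (46 + 30)/76 = 76/76 = 1

Summary (fraction, with percent):

explained: PC1 0.6053 (60.53%), PC2 0.3947 (39.47%);  cumulative: 0.6053, 1


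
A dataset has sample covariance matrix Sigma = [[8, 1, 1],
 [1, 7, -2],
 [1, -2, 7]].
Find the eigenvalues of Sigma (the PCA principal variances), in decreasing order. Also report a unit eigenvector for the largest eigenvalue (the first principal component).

Step 1 — characteristic polynomial p(λ) = det(λI - Sigma) = λ³ - tr·λ² + c_1·λ - det, where tr = trace, c_1 = sum of the principal 2×2 minors, det = det(Sigma):
  tr = 8 + 7 + 7 = 22,
  c_1 = (8·7 - (1)²) + (8·7 - (1)²) + (7·7 - (-2)²) = 55 + 55 + 45 = 155,
  det = 8·(7·7 - (-2)²) - (1)·((1)·7 - (-2)·(1)) + (1)·((1)·(-2) - 7·(1)) = 8·(45) - (1)·(9) + (1)·(-9) = 342.
  So p(λ) = λ³ - 22λ² + 155λ - 342.
Step 2 — look for an integer root (rational root theorem: any rational root is an integer divisor of 342). Testing λ = 9:
  p(9) = 729 - 1782 + 1395 - 342 = 0  ✓
  Dividing out (λ - 9): p(λ) = (λ - 9)(λ² - 13λ + 38).
Step 3 — remaining eigenvalues from the quadratic λ² - 13λ + 38 = 0:
  Δ = 13² - 4·38 = 169 - 152 = 17,  λ = (13 ± √17)/2 = (13 ± 4.1231)/2 ≈ 8.5616 or 4.4384.
  Sorted: λ_1 = 9,  λ_2 = 8.5616,  λ_3 = 4.4384  (check: sum = 22 = tr ✓).

Step 4 — unit eigenvector for λ_1 = 9: v spans the null space of (Sigma - λ_1 I), whose rows are
  r_1 = (-1, 1, 1),  r_2 = (1, -2, -2),  r_3 = (1, -2, -2).
  v is orthogonal to every row, so take v ∝ r_1 × r_2 = ((1)·(-2) - (1)·(-2), (1)·(1) - (-1)·(-2), (-1)·(-2) - (1)·(1)) = (0, -1, 1).
  Rescale (multiply by -1 so the first nonzero entry is positive): u = (0, 1, -1).
  ||u|| = √((0)² + (1)² + (-1)²) = √(2) ≈ 1.4142,  v_1 = u/||u|| ≈ (0, 0.7071, -0.7071) (||v_1|| = 1).

λ_1 = 9,  λ_2 = 8.5616,  λ_3 = 4.4384;  v_1 ≈ (0, 0.7071, -0.7071)


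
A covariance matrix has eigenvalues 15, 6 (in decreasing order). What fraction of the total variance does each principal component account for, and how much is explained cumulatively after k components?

Step 1 — total variance = trace(Sigma) = Σ λ_i = 15 + 6 = 21.

Step 2 — fraction explained by component i = λ_i / Σ λ:
  PC1: 15/21 = 0.7143
  PC2: 6/21 = 0.2857

Step 3 — cumulative fraction after k components = (λ_1 + ... + λ_k) / Σ λ:
  k = 1: 15/21 = 0.7143
  k = 2: (15 + 6)/21 = 21/21 = 1

Summary (fraction, with percent):

explained: PC1 0.7143 (71.43%), PC2 0.2857 (28.57%);  cumulative: 0.7143, 1


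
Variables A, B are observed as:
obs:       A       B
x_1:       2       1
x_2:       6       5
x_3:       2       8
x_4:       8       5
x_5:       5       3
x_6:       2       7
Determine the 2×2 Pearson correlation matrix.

Step 1 — column means:
  mean(A) = (2 + 6 + 2 + 8 + 5 + 2) / 6 = 25/6 = 4.1667
  mean(B) = (1 + 5 + 8 + 5 + 3 + 7) / 6 = 29/6 = 4.8333

Step 2 — sample variances and covariances s[i,j] = (1/(n-1)) · Σ_k (x_{k,i} - mean_i) · (x_{k,j} - mean_j), with n-1 = 5:
  s[A,A] = ((-2.1667)·(-2.1667) + (1.8333)·(1.8333) + (-2.1667)·(-2.1667) + (3.8333)·(3.8333) + (0.8333)·(0.8333) + (-2.1667)·(-2.1667)) / 5 = 32.8333/5 = 6.5667
  s[A,B] = ((-2.1667)·(-3.8333) + (1.8333)·(0.1667) + (-2.1667)·(3.1667) + (3.8333)·(0.1667) + (0.8333)·(-1.8333) + (-2.1667)·(2.1667)) / 5 = -3.8333/5 = -0.7667
  s[B,B] = ((-3.8333)·(-3.8333) + (0.1667)·(0.1667) + (3.1667)·(3.1667) + (0.1667)·(0.1667) + (-1.8333)·(-1.8333) + (2.1667)·(2.1667)) / 5 = 32.8333/5 = 6.5667
  Sample standard deviations s_i = √(s[i,i]):
  s(A) = √(6.5667) = 2.5626
  s(B) = √(6.5667) = 2.5626

Step 3 — r_{ij} = s_{ij} / (s_i · s_j):
  r[A,A] = 1 (diagonal).
  r[A,B] = -0.7667 / (2.5626 · 2.5626) = -0.7667 / 6.5667 = -0.1168
  r[B,B] = 1 (diagonal).

R is symmetric with unit diagonal. Assembling:

R = [[1, -0.1168],
 [-0.1168, 1]]


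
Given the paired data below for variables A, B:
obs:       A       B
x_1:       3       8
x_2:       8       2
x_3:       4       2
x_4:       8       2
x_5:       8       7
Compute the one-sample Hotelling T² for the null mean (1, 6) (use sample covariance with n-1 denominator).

Step 1 — sample mean vector:
  mean(A) = (3 + 8 + 4 + 8 + 8) / 5 = 31/5 = 6.2
  mean(B) = (8 + 2 + 2 + 2 + 7) / 5 = 21/5 = 4.2
  x̄ = (6.2, 4.2),  deviation x̄ - mu_0 = (6.2, 4.2) - (1, 6) = (5.2, -1.8).

Step 2 — sample covariance matrix, S[i,j] = (1/(n-1)) · Σ_k (x_{k,i} - mean_i) · (x_{k,j} - mean_j), divisor n-1 = 4:
  S[A,A] = ((-3.2)·(-3.2) + (1.8)·(1.8) + (-2.2)·(-2.2) + (1.8)·(1.8) + (1.8)·(1.8)) / 4 = 24.8/4 = 6.2
  S[A,B] = ((-3.2)·(3.8) + (1.8)·(-2.2) + (-2.2)·(-2.2) + (1.8)·(-2.2) + (1.8)·(2.8)) / 4 = -10.2/4 = -2.55
  S[B,B] = ((3.8)·(3.8) + (-2.2)·(-2.2) + (-2.2)·(-2.2) + (-2.2)·(-2.2) + (2.8)·(2.8)) / 4 = 36.8/4 = 9.2
  S = [[6.2, -2.55],
 [-2.55, 9.2]].

Step 3 — invert S. det(S) = 6.2·9.2 - (-2.55)² = 50.5375.
  S^{-1} = (1/det) · [[d, -b], [-b, a]] = [[0.182, 0.0505],
 [0.0505, 0.1227]].

Step 4 — quadratic form (x̄ - mu_0)^T · S^{-1} · (x̄ - mu_0):
  S^{-1} · (x̄ - mu_0) = (0.8558, 0.0416),
  (x̄ - mu_0)^T · [...] = (5.2)·(0.8558) + (-1.8)·(0.0416) = 4.3754.

Step 5 — scale by n: T² = 5 · 4.3754 = 21.8768.

T² ≈ 21.8768


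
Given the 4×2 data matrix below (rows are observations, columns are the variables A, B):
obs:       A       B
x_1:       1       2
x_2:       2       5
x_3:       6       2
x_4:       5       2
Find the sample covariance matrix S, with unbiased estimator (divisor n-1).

Step 1 — column means:
  mean(A) = (1 + 2 + 6 + 5) / 4 = 14/4 = 3.5
  mean(B) = (2 + 5 + 2 + 2) / 4 = 11/4 = 2.75

Step 2 — sample covariance S[i,j] = (1/(n-1)) · Σ_k (x_{k,i} - mean_i) · (x_{k,j} - mean_j), with n-1 = 3.
  S[A,A] = ((-2.5)·(-2.5) + (-1.5)·(-1.5) + (2.5)·(2.5) + (1.5)·(1.5)) / 3 = 17/3 = 5.6667
  S[A,B] = ((-2.5)·(-0.75) + (-1.5)·(2.25) + (2.5)·(-0.75) + (1.5)·(-0.75)) / 3 = -4.5/3 = -1.5
  S[B,B] = ((-0.75)·(-0.75) + (2.25)·(2.25) + (-0.75)·(-0.75) + (-0.75)·(-0.75)) / 3 = 6.75/3 = 2.25

S is symmetric (S[j,i] = S[i,j]). Assembling:

S = [[5.6667, -1.5],
 [-1.5, 2.25]]


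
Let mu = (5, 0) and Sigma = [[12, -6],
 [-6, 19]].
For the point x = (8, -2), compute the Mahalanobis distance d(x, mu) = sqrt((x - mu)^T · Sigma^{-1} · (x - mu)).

Step 1 — centre the observation: (x - mu) = (3, -2).

Step 2 — invert Sigma. det(Sigma) = 12·19 - (-6)² = 192.
  Sigma^{-1} = (1/det) · [[d, -b], [-b, a]] = [[0.099, 0.0312],
 [0.0312, 0.0625]].

Step 3 — form the quadratic (x - mu)^T · Sigma^{-1} · (x - mu):
  Sigma^{-1} · (x - mu) = (0.2344, -0.0312).
  (x - mu)^T · [Sigma^{-1} · (x - mu)] = (3)·(0.2344) + (-2)·(-0.0312) = 0.7656.

Step 4 — take square root: d = √(0.7656) ≈ 0.875.

d(x, mu) = √(0.7656) ≈ 0.875


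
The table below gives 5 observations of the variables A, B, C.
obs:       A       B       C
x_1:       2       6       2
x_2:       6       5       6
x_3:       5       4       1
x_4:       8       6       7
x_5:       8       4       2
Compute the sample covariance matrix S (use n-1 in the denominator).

Step 1 — column means:
  mean(A) = (2 + 6 + 5 + 8 + 8) / 5 = 29/5 = 5.8
  mean(B) = (6 + 5 + 4 + 6 + 4) / 5 = 25/5 = 5
  mean(C) = (2 + 6 + 1 + 7 + 2) / 5 = 18/5 = 3.6

Step 2 — sample covariance S[i,j] = (1/(n-1)) · Σ_k (x_{k,i} - mean_i) · (x_{k,j} - mean_j), with n-1 = 4.
  S[A,A] = ((-3.8)·(-3.8) + (0.2)·(0.2) + (-0.8)·(-0.8) + (2.2)·(2.2) + (2.2)·(2.2)) / 4 = 24.8/4 = 6.2
  S[A,B] = ((-3.8)·(1) + (0.2)·(0) + (-0.8)·(-1) + (2.2)·(1) + (2.2)·(-1)) / 4 = -3/4 = -0.75
  S[A,C] = ((-3.8)·(-1.6) + (0.2)·(2.4) + (-0.8)·(-2.6) + (2.2)·(3.4) + (2.2)·(-1.6)) / 4 = 12.6/4 = 3.15
  S[B,B] = ((1)·(1) + (0)·(0) + (-1)·(-1) + (1)·(1) + (-1)·(-1)) / 4 = 4/4 = 1
  S[B,C] = ((1)·(-1.6) + (0)·(2.4) + (-1)·(-2.6) + (1)·(3.4) + (-1)·(-1.6)) / 4 = 6/4 = 1.5
  S[C,C] = ((-1.6)·(-1.6) + (2.4)·(2.4) + (-2.6)·(-2.6) + (3.4)·(3.4) + (-1.6)·(-1.6)) / 4 = 29.2/4 = 7.3

S is symmetric (S[j,i] = S[i,j]). Assembling:

S = [[6.2, -0.75, 3.15],
 [-0.75, 1, 1.5],
 [3.15, 1.5, 7.3]]


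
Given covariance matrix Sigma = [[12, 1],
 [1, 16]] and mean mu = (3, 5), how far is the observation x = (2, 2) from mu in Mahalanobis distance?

Step 1 — centre the observation: (x - mu) = (-1, -3).

Step 2 — invert Sigma. det(Sigma) = 12·16 - (1)² = 191.
  Sigma^{-1} = (1/det) · [[d, -b], [-b, a]] = [[0.0838, -0.0052],
 [-0.0052, 0.0628]].

Step 3 — form the quadratic (x - mu)^T · Sigma^{-1} · (x - mu):
  Sigma^{-1} · (x - mu) = (-0.0681, -0.1832).
  (x - mu)^T · [Sigma^{-1} · (x - mu)] = (-1)·(-0.0681) + (-3)·(-0.1832) = 0.6178.

Step 4 — take square root: d = √(0.6178) ≈ 0.786.

d(x, mu) = √(0.6178) ≈ 0.786


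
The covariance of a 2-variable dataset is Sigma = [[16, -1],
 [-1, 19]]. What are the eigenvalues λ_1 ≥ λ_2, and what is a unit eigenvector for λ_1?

Step 1 — characteristic polynomial of 2×2 Sigma:
  det(Sigma - λI) = λ² - trace · λ + det = 0.
  trace = 16 + 19 = 35, det = 16·19 - (-1)² = 303.
Step 2 — discriminant:
  Δ = trace² - 4·det = 1225 - 1212 = 13.
Step 3 — eigenvalues:
  λ = (trace ± √Δ)/2 = (35 ± 3.6056)/2,
  λ_1 = 19.3028,  λ_2 = 15.6972.

Step 4 — unit eigenvector for λ_1: solve (Sigma - λ_1 I)v = 0. First row:
  (16 - 19.3028)·v_x + (-1)·v_y = 0, i.e. (-3.3028)·v_x + (-1)·v_y = 0,
  so v ∝ (b, λ_1 - a) = (-1, 3.3028); multiply by -1 so the first entry is positive: u = (1, -3.3028).
  ||u|| = √((1)² + (-3.3028)²) = √(11.9083) ≈ 3.4508,
  v_1 = u/||u|| ≈ (0.2898, -0.9571) (||v_1|| = 1).

λ_1 = 19.3028,  λ_2 = 15.6972;  v_1 ≈ (0.2898, -0.9571)


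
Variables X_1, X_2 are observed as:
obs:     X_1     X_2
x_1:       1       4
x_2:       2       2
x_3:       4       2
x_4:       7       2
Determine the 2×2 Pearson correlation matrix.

Step 1 — column means:
  mean(X_1) = (1 + 2 + 4 + 7) / 4 = 14/4 = 3.5
  mean(X_2) = (4 + 2 + 2 + 2) / 4 = 10/4 = 2.5

Step 2 — sample variances and covariances s[i,j] = (1/(n-1)) · Σ_k (x_{k,i} - mean_i) · (x_{k,j} - mean_j), with n-1 = 3:
  s[X_1,X_1] = ((-2.5)·(-2.5) + (-1.5)·(-1.5) + (0.5)·(0.5) + (3.5)·(3.5)) / 3 = 21/3 = 7
  s[X_1,X_2] = ((-2.5)·(1.5) + (-1.5)·(-0.5) + (0.5)·(-0.5) + (3.5)·(-0.5)) / 3 = -5/3 = -1.6667
  s[X_2,X_2] = ((1.5)·(1.5) + (-0.5)·(-0.5) + (-0.5)·(-0.5) + (-0.5)·(-0.5)) / 3 = 3/3 = 1
  Sample standard deviations s_i = √(s[i,i]):
  s(X_1) = √(7) = 2.6458
  s(X_2) = √(1) = 1

Step 3 — r_{ij} = s_{ij} / (s_i · s_j):
  r[X_1,X_1] = 1 (diagonal).
  r[X_1,X_2] = -1.6667 / (2.6458 · 1) = -1.6667 / 2.6458 = -0.6299
  r[X_2,X_2] = 1 (diagonal).

R is symmetric with unit diagonal. Assembling:

R = [[1, -0.6299],
 [-0.6299, 1]]


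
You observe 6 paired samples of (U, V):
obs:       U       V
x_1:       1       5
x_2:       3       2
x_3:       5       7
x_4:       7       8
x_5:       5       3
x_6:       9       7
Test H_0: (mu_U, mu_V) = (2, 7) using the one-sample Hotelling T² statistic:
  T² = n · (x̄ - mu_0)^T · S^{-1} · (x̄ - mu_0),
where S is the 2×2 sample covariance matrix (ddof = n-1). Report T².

Step 1 — sample mean vector:
  mean(U) = (1 + 3 + 5 + 7 + 5 + 9) / 6 = 30/6 = 5
  mean(V) = (5 + 2 + 7 + 8 + 3 + 7) / 6 = 32/6 = 5.3333
  x̄ = (5, 5.3333),  deviation x̄ - mu_0 = (5, 5.3333) - (2, 7) = (3, -1.6667).

Step 2 — sample covariance matrix, S[i,j] = (1/(n-1)) · Σ_k (x_{k,i} - mean_i) · (x_{k,j} - mean_j), divisor n-1 = 5:
  S[U,U] = ((-4)·(-4) + (-2)·(-2) + (0)·(0) + (2)·(2) + (0)·(0) + (4)·(4)) / 5 = 40/5 = 8
  S[U,V] = ((-4)·(-0.3333) + (-2)·(-3.3333) + (0)·(1.6667) + (2)·(2.6667) + (0)·(-2.3333) + (4)·(1.6667)) / 5 = 20/5 = 4
  S[V,V] = ((-0.3333)·(-0.3333) + (-3.3333)·(-3.3333) + (1.6667)·(1.6667) + (2.6667)·(2.6667) + (-2.3333)·(-2.3333) + (1.6667)·(1.6667)) / 5 = 29.3333/5 = 5.8667
  S = [[8, 4],
 [4, 5.8667]].

Step 3 — invert S. det(S) = 8·5.8667 - (4)² = 30.9333.
  S^{-1} = (1/det) · [[d, -b], [-b, a]] = [[0.1897, -0.1293],
 [-0.1293, 0.2586]].

Step 4 — quadratic form (x̄ - mu_0)^T · S^{-1} · (x̄ - mu_0):
  S^{-1} · (x̄ - mu_0) = (0.7845, -0.819),
  (x̄ - mu_0)^T · [...] = (3)·(0.7845) + (-1.6667)·(-0.819) = 3.7184.

Step 5 — scale by n: T² = 6 · 3.7184 = 22.3103.

T² ≈ 22.3103


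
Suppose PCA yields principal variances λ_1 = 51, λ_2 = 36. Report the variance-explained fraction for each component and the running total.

Step 1 — total variance = trace(Sigma) = Σ λ_i = 51 + 36 = 87.

Step 2 — fraction explained by component i = λ_i / Σ λ:
  PC1: 51/87 = 0.5862
  PC2: 36/87 = 0.4138

Step 3 — cumulative fraction after k components = (λ_1 + ... + λ_k) / Σ λ:
  k = 1: 51/87 = 0.5862
  k = 2: (51 + 36)/87 = 87/87 = 1

Summary (fraction, with percent):

explained: PC1 0.5862 (58.62%), PC2 0.4138 (41.38%);  cumulative: 0.5862, 1


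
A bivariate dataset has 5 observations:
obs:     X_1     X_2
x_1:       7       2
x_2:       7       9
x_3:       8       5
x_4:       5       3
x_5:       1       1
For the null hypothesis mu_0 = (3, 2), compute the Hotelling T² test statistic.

Step 1 — sample mean vector:
  mean(X_1) = (7 + 7 + 8 + 5 + 1) / 5 = 28/5 = 5.6
  mean(X_2) = (2 + 9 + 5 + 3 + 1) / 5 = 20/5 = 4
  x̄ = (5.6, 4),  deviation x̄ - mu_0 = (5.6, 4) - (3, 2) = (2.6, 2).

Step 2 — sample covariance matrix, S[i,j] = (1/(n-1)) · Σ_k (x_{k,i} - mean_i) · (x_{k,j} - mean_j), divisor n-1 = 4:
  S[X_1,X_1] = ((1.4)·(1.4) + (1.4)·(1.4) + (2.4)·(2.4) + (-0.6)·(-0.6) + (-4.6)·(-4.6)) / 4 = 31.2/4 = 7.8
  S[X_1,X_2] = ((1.4)·(-2) + (1.4)·(5) + (2.4)·(1) + (-0.6)·(-1) + (-4.6)·(-3)) / 4 = 21/4 = 5.25
  S[X_2,X_2] = ((-2)·(-2) + (5)·(5) + (1)·(1) + (-1)·(-1) + (-3)·(-3)) / 4 = 40/4 = 10
  S = [[7.8, 5.25],
 [5.25, 10]].

Step 3 — invert S. det(S) = 7.8·10 - (5.25)² = 50.4375.
  S^{-1} = (1/det) · [[d, -b], [-b, a]] = [[0.1983, -0.1041],
 [-0.1041, 0.1546]].

Step 4 — quadratic form (x̄ - mu_0)^T · S^{-1} · (x̄ - mu_0):
  S^{-1} · (x̄ - mu_0) = (0.3073, 0.0387),
  (x̄ - mu_0)^T · [...] = (2.6)·(0.3073) + (2)·(0.0387) = 0.8763.

Step 5 — scale by n: T² = 5 · 0.8763 = 4.3817.

T² ≈ 4.3817


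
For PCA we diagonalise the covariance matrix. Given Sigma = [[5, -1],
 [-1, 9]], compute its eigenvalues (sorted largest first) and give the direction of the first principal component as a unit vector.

Step 1 — characteristic polynomial of 2×2 Sigma:
  det(Sigma - λI) = λ² - trace · λ + det = 0.
  trace = 5 + 9 = 14, det = 5·9 - (-1)² = 44.
Step 2 — discriminant:
  Δ = trace² - 4·det = 196 - 176 = 20.
Step 3 — eigenvalues:
  λ = (trace ± √Δ)/2 = (14 ± 4.4721)/2,
  λ_1 = 9.2361,  λ_2 = 4.7639.

Step 4 — unit eigenvector for λ_1: solve (Sigma - λ_1 I)v = 0. First row:
  (5 - 9.2361)·v_x + (-1)·v_y = 0, i.e. (-4.2361)·v_x + (-1)·v_y = 0,
  so v ∝ (b, λ_1 - a) = (-1, 4.2361); multiply by -1 so the first entry is positive: u = (1, -4.2361).
  ||u|| = √((1)² + (-4.2361)²) = √(18.9443) ≈ 4.3525,
  v_1 = u/||u|| ≈ (0.2298, -0.9732) (||v_1|| = 1).

λ_1 = 9.2361,  λ_2 = 4.7639;  v_1 ≈ (0.2298, -0.9732)


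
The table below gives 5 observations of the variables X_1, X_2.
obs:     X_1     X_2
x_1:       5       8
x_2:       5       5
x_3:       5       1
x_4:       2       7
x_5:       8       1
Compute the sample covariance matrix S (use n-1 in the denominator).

Step 1 — column means:
  mean(X_1) = (5 + 5 + 5 + 2 + 8) / 5 = 25/5 = 5
  mean(X_2) = (8 + 5 + 1 + 7 + 1) / 5 = 22/5 = 4.4

Step 2 — sample covariance S[i,j] = (1/(n-1)) · Σ_k (x_{k,i} - mean_i) · (x_{k,j} - mean_j), with n-1 = 4.
  S[X_1,X_1] = ((0)·(0) + (0)·(0) + (0)·(0) + (-3)·(-3) + (3)·(3)) / 4 = 18/4 = 4.5
  S[X_1,X_2] = ((0)·(3.6) + (0)·(0.6) + (0)·(-3.4) + (-3)·(2.6) + (3)·(-3.4)) / 4 = -18/4 = -4.5
  S[X_2,X_2] = ((3.6)·(3.6) + (0.6)·(0.6) + (-3.4)·(-3.4) + (2.6)·(2.6) + (-3.4)·(-3.4)) / 4 = 43.2/4 = 10.8

S is symmetric (S[j,i] = S[i,j]). Assembling:

S = [[4.5, -4.5],
 [-4.5, 10.8]]


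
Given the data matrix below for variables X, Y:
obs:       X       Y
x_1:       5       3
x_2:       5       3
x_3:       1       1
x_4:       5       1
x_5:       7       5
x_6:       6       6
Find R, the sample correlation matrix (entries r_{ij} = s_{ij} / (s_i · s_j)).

Step 1 — column means:
  mean(X) = (5 + 5 + 1 + 5 + 7 + 6) / 6 = 29/6 = 4.8333
  mean(Y) = (3 + 3 + 1 + 1 + 5 + 6) / 6 = 19/6 = 3.1667

Step 2 — sample variances and covariances s[i,j] = (1/(n-1)) · Σ_k (x_{k,i} - mean_i) · (x_{k,j} - mean_j), with n-1 = 5:
  s[X,X] = ((0.1667)·(0.1667) + (0.1667)·(0.1667) + (-3.8333)·(-3.8333) + (0.1667)·(0.1667) + (2.1667)·(2.1667) + (1.1667)·(1.1667)) / 5 = 20.8333/5 = 4.1667
  s[X,Y] = ((0.1667)·(-0.1667) + (0.1667)·(-0.1667) + (-3.8333)·(-2.1667) + (0.1667)·(-2.1667) + (2.1667)·(1.8333) + (1.1667)·(2.8333)) / 5 = 15.1667/5 = 3.0333
  s[Y,Y] = ((-0.1667)·(-0.1667) + (-0.1667)·(-0.1667) + (-2.1667)·(-2.1667) + (-2.1667)·(-2.1667) + (1.8333)·(1.8333) + (2.8333)·(2.8333)) / 5 = 20.8333/5 = 4.1667
  Sample standard deviations s_i = √(s[i,i]):
  s(X) = √(4.1667) = 2.0412
  s(Y) = √(4.1667) = 2.0412

Step 3 — r_{ij} = s_{ij} / (s_i · s_j):
  r[X,X] = 1 (diagonal).
  r[X,Y] = 3.0333 / (2.0412 · 2.0412) = 3.0333 / 4.1667 = 0.728
  r[Y,Y] = 1 (diagonal).

R is symmetric with unit diagonal. Assembling:

R = [[1, 0.728],
 [0.728, 1]]


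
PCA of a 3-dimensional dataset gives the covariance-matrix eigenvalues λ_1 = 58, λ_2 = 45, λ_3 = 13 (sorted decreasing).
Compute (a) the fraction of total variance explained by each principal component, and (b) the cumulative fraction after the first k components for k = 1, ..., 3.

Step 1 — total variance = trace(Sigma) = Σ λ_i = 58 + 45 + 13 = 116.

Step 2 — fraction explained by component i = λ_i / Σ λ:
  PC1: 58/116 = 0.5
  PC2: 45/116 = 0.3879
  PC3: 13/116 = 0.1121

Step 3 — cumulative fraction after k components = (λ_1 + ... + λ_k) / Σ λ:
  k = 1: 58/116 = 0.5
  k = 2: (58 + 45)/116 = 103/116 = 0.8879
  k = 3: (58 + 45 + 13)/116 = 116/116 = 1

Summary (fraction, with percent):

explained: PC1 0.5 (50%), PC2 0.3879 (38.79%), PC3 0.1121 (11.21%);  cumulative: 0.5, 0.8879, 1


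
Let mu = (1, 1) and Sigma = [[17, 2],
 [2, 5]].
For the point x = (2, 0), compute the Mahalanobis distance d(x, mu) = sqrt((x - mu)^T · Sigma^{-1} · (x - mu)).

Step 1 — centre the observation: (x - mu) = (1, -1).

Step 2 — invert Sigma. det(Sigma) = 17·5 - (2)² = 81.
  Sigma^{-1} = (1/det) · [[d, -b], [-b, a]] = [[0.0617, -0.0247],
 [-0.0247, 0.2099]].

Step 3 — form the quadratic (x - mu)^T · Sigma^{-1} · (x - mu):
  Sigma^{-1} · (x - mu) = (0.0864, -0.2346).
  (x - mu)^T · [Sigma^{-1} · (x - mu)] = (1)·(0.0864) + (-1)·(-0.2346) = 0.321.

Step 4 — take square root: d = √(0.321) ≈ 0.5666.

d(x, mu) = √(0.321) ≈ 0.5666


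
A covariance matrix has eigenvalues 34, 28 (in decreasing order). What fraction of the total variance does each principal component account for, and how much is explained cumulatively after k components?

Step 1 — total variance = trace(Sigma) = Σ λ_i = 34 + 28 = 62.

Step 2 — fraction explained by component i = λ_i / Σ λ:
  PC1: 34/62 = 0.5484
  PC2: 28/62 = 0.4516

Step 3 — cumulative fraction after k components = (λ_1 + ... + λ_k) / Σ λ:
  k = 1: 34/62 = 0.5484
  k = 2: (34 + 28)/62 = 62/62 = 1

Summary (fraction, with percent):

explained: PC1 0.5484 (54.84%), PC2 0.4516 (45.16%);  cumulative: 0.5484, 1


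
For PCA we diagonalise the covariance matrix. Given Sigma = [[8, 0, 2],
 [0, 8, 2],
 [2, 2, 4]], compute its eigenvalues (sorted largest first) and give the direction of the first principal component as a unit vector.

Step 1 — characteristic polynomial p(λ) = det(λI - Sigma) = λ³ - tr·λ² + c_1·λ - det, where tr = trace, c_1 = sum of the principal 2×2 minors, det = det(Sigma):
  tr = 8 + 8 + 4 = 20,
  c_1 = (8·8 - (0)²) + (8·4 - (2)²) + (8·4 - (2)²) = 64 + 28 + 28 = 120,
  det = 8·(8·4 - (2)²) - (0)·((0)·4 - (2)·(2)) + (2)·((0)·(2) - 8·(2)) = 8·(28) - (0)·(-4) + (2)·(-16) = 192.
  So p(λ) = λ³ - 20λ² + 120λ - 192.
Step 2 — look for an integer root (rational root theorem: any rational root is an integer divisor of 192). Testing λ = 8:
  p(8) = 512 - 1280 + 960 - 192 = 0  ✓
  Dividing out (λ - 8): p(λ) = (λ - 8)(λ² - 12λ + 24).
Step 3 — remaining eigenvalues from the quadratic λ² - 12λ + 24 = 0:
  Δ = 12² - 4·24 = 144 - 96 = 48,  λ = (12 ± √48)/2 = (12 ± 6.9282)/2 ≈ 9.4641 or 2.5359.
  Sorted: λ_1 = 9.4641,  λ_2 = 8,  λ_3 = 2.5359  (check: sum = 20 = tr ✓).

Step 4 — unit eigenvector for λ_1 ≈ 9.4641: v spans the null space of (Sigma - λ_1 I), whose rows are
  r_1 = (-1.4641, 0, 2),  r_2 = (0, -1.4641, 2),  r_3 = (2, 2, -5.4641).
  v is orthogonal to every row, so take v ∝ r_1 × r_2 = ((0)·(2) - (2)·(-1.4641), (2)·(0) - (-1.4641)·(2), (-1.4641)·(-1.4641) - (0)·(0)) ≈ (2.9282, 2.9282, 2.1436).
  Let u = (2.9282, 2.9282, 2.1436).
  ||u|| = √((2.9282)² + (2.9282)² + (2.1436)²) = √(21.7437) ≈ 4.663,  v_1 = u/||u|| ≈ (0.628, 0.628, 0.4597) (||v_1|| = 1).

λ_1 = 9.4641,  λ_2 = 8,  λ_3 = 2.5359;  v_1 ≈ (0.628, 0.628, 0.4597)


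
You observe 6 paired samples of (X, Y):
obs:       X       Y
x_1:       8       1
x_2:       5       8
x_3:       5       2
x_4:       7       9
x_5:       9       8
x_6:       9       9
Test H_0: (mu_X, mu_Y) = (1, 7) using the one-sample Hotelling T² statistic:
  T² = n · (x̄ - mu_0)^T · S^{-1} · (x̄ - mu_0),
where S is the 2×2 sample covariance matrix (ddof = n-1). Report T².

Step 1 — sample mean vector:
  mean(X) = (8 + 5 + 5 + 7 + 9 + 9) / 6 = 43/6 = 7.1667
  mean(Y) = (1 + 8 + 2 + 9 + 8 + 9) / 6 = 37/6 = 6.1667
  x̄ = (7.1667, 6.1667),  deviation x̄ - mu_0 = (7.1667, 6.1667) - (1, 7) = (6.1667, -0.8333).

Step 2 — sample covariance matrix, S[i,j] = (1/(n-1)) · Σ_k (x_{k,i} - mean_i) · (x_{k,j} - mean_j), divisor n-1 = 5:
  S[X,X] = ((0.8333)·(0.8333) + (-2.1667)·(-2.1667) + (-2.1667)·(-2.1667) + (-0.1667)·(-0.1667) + (1.8333)·(1.8333) + (1.8333)·(1.8333)) / 5 = 16.8333/5 = 3.3667
  S[X,Y] = ((0.8333)·(-5.1667) + (-2.1667)·(1.8333) + (-2.1667)·(-4.1667) + (-0.1667)·(2.8333) + (1.8333)·(1.8333) + (1.8333)·(2.8333)) / 5 = 8.8333/5 = 1.7667
  S[Y,Y] = ((-5.1667)·(-5.1667) + (1.8333)·(1.8333) + (-4.1667)·(-4.1667) + (2.8333)·(2.8333) + (1.8333)·(1.8333) + (2.8333)·(2.8333)) / 5 = 66.8333/5 = 13.3667
  S = [[3.3667, 1.7667],
 [1.7667, 13.3667]].

Step 3 — invert S. det(S) = 3.3667·13.3667 - (1.7667)² = 41.88.
  S^{-1} = (1/det) · [[d, -b], [-b, a]] = [[0.3192, -0.0422],
 [-0.0422, 0.0804]].

Step 4 — quadratic form (x̄ - mu_0)^T · S^{-1} · (x̄ - mu_0):
  S^{-1} · (x̄ - mu_0) = (2.0033, -0.3271),
  (x̄ - mu_0)^T · [...] = (6.1667)·(2.0033) + (-0.8333)·(-0.3271) = 12.6266.

Step 5 — scale by n: T² = 6 · 12.6266 = 75.7593.

T² ≈ 75.7593


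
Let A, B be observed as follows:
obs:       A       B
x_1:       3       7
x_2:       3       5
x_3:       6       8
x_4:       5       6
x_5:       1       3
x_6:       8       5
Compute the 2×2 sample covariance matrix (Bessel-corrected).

Step 1 — column means:
  mean(A) = (3 + 3 + 6 + 5 + 1 + 8) / 6 = 26/6 = 4.3333
  mean(B) = (7 + 5 + 8 + 6 + 3 + 5) / 6 = 34/6 = 5.6667

Step 2 — sample covariance S[i,j] = (1/(n-1)) · Σ_k (x_{k,i} - mean_i) · (x_{k,j} - mean_j), with n-1 = 5.
  S[A,A] = ((-1.3333)·(-1.3333) + (-1.3333)·(-1.3333) + (1.6667)·(1.6667) + (0.6667)·(0.6667) + (-3.3333)·(-3.3333) + (3.6667)·(3.6667)) / 5 = 31.3333/5 = 6.2667
  S[A,B] = ((-1.3333)·(1.3333) + (-1.3333)·(-0.6667) + (1.6667)·(2.3333) + (0.6667)·(0.3333) + (-3.3333)·(-2.6667) + (3.6667)·(-0.6667)) / 5 = 9.6667/5 = 1.9333
  S[B,B] = ((1.3333)·(1.3333) + (-0.6667)·(-0.6667) + (2.3333)·(2.3333) + (0.3333)·(0.3333) + (-2.6667)·(-2.6667) + (-0.6667)·(-0.6667)) / 5 = 15.3333/5 = 3.0667

S is symmetric (S[j,i] = S[i,j]). Assembling:

S = [[6.2667, 1.9333],
 [1.9333, 3.0667]]
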